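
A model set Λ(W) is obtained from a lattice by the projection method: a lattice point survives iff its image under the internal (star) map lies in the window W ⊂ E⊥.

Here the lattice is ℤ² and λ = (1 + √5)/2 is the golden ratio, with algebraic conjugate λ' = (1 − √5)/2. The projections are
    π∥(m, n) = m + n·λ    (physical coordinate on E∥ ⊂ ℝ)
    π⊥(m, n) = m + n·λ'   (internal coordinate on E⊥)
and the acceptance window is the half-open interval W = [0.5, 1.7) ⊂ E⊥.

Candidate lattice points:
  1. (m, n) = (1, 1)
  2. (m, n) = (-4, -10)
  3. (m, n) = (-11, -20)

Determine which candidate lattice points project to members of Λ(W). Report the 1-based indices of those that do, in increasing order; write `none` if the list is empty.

3

Compute λ' = (1−√5)/2 = -0.6180, so π⊥(m,n) = m -0.6180·n.
[1] lift (1,1): star map gives 0.3820; window check 0.5 ≤ 0.3820 < 1.7 is false → out
[2] lift (-4,-10): star map gives 2.1803; window check 0.5 ≤ 2.1803 < 1.7 is false → out
[3] lift (-11,-20): star map gives 1.3607; window check 0.5 ≤ 1.3607 < 1.7 is true → IN Λ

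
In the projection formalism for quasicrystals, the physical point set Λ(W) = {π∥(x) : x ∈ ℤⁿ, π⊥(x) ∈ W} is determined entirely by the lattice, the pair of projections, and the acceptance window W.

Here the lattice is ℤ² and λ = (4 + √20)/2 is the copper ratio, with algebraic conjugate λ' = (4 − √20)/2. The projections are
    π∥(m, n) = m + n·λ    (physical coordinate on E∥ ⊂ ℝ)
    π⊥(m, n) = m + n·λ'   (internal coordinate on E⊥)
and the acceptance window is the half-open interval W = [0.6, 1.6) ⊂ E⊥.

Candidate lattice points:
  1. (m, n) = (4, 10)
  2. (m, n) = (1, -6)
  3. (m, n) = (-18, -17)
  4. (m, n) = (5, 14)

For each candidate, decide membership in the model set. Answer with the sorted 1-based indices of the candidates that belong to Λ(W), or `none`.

none

Compute λ' = (4−√20)/2 = -0.23607, so π⊥(m,n) = m -0.23607·n.
candidate 1: (m,n)=(4,10) → π∥ = 4+10·λ ≈ 46.36068, π⊥ = 4+10·λ' ≈ 1.63932 ∉ [0.6, 1.6) ⇒ out
candidate 2: (m,n)=(1,-6) → π∥ = 1-6·λ ≈ -24.41641, π⊥ = 1-6·λ' ≈ 2.41641 ∉ [0.6, 1.6) ⇒ out
candidate 3: (m,n)=(-18,-17) → π∥ = -18-17·λ ≈ -90.01316, π⊥ = -18-17·λ' ≈ -13.98684 ∉ [0.6, 1.6) ⇒ out
candidate 4: (m,n)=(5,14) → π∥ = 5+14·λ ≈ 64.30495, π⊥ = 5+14·λ' ≈ 1.69505 ∉ [0.6, 1.6) ⇒ out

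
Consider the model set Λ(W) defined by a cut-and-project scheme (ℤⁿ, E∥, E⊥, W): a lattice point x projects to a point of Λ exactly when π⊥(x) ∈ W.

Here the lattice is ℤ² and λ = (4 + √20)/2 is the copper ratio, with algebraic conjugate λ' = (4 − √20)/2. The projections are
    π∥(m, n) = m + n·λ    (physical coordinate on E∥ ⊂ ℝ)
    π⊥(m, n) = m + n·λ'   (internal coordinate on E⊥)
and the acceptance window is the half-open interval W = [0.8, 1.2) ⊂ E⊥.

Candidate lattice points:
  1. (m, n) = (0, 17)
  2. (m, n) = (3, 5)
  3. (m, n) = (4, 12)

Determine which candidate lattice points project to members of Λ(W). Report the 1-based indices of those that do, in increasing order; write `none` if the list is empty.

Numerically λ ≈ 4.2361 and λ' = −1/λ ≈ -0.2361.
#1 (0,17): internal coord 0 + (17)·λ' = -4.0132; -4.0132 ∉ [0.8, 1.2) → out
#2 (3,5): internal coord 3 + (5)·λ' = +1.8197; +1.8197 ∉ [0.8, 1.2) → out
#3 (4,12): internal coord 4 + (12)·λ' = +1.1672; +1.1672 ∈ [0.8, 1.2) → IN Λ

3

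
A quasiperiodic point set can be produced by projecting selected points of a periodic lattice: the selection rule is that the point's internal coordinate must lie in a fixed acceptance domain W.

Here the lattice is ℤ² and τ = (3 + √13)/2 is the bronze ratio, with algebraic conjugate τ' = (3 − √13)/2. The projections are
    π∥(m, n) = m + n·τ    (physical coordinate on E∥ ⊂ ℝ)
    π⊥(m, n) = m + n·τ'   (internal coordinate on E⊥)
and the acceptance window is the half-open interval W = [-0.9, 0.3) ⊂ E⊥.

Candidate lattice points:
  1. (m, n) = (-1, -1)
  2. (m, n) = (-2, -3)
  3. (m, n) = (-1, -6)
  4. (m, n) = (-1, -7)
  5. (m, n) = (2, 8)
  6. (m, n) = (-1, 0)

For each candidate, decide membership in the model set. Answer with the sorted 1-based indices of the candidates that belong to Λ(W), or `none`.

1, 5

Compute τ' = (3−√13)/2 = -0.3028, so π⊥(m,n) = m -0.3028·n.
[1] lift (-1,-1): star map gives -0.6972; window check -0.9 ≤ -0.6972 < 0.3 is true → IN Λ
[2] lift (-2,-3): star map gives -1.0917; window check -0.9 ≤ -1.0917 < 0.3 is false → out
[3] lift (-1,-6): star map gives 0.8167; window check -0.9 ≤ 0.8167 < 0.3 is false → out
[4] lift (-1,-7): star map gives 1.1194; window check -0.9 ≤ 1.1194 < 0.3 is false → out
[5] lift (2,8): star map gives -0.4222; window check -0.9 ≤ -0.4222 < 0.3 is true → IN Λ
[6] lift (-1,0): star map gives -1.0000; window check -0.9 ≤ -1.0000 < 0.3 is false → out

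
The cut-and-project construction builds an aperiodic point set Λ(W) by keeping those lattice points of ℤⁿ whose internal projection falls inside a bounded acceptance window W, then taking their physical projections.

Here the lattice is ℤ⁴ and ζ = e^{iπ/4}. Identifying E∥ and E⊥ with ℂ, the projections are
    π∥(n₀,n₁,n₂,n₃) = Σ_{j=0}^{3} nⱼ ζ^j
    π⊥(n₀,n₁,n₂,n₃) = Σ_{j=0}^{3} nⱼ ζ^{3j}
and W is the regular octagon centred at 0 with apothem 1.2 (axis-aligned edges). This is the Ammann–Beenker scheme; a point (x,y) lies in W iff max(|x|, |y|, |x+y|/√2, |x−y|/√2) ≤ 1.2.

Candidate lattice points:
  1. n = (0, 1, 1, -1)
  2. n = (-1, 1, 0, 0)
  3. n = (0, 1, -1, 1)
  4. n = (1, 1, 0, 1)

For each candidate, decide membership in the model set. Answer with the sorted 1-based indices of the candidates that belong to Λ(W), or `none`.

Internal map: ζ^{3j} for j=0..3 gives (1,0), (−√2/2,√2/2), (0,−1), (√2/2,√2/2).
candidate 1: n = (0, 1, 1, -1) → π⊥ ≈ (-1.41421, -1.00000); max(|x|,|y|,|x±y|/√2) = 1.70711 > 1.2 ⇒ ∉ W
candidate 2: n = (-1, 1, 0, 0) → π⊥ ≈ (-1.70711, +0.70711); max(|x|,|y|,|x±y|/√2) = 1.70711 > 1.2 ⇒ ∉ W
candidate 3: n = (0, 1, -1, 1) → π⊥ ≈ (+0.00000, +2.41421); max(|x|,|y|,|x±y|/√2) = 2.41421 > 1.2 ⇒ ∉ W
candidate 4: n = (1, 1, 0, 1) → π⊥ ≈ (+1.00000, +1.41421); max(|x|,|y|,|x±y|/√2) = 1.70711 > 1.2 ⇒ ∉ W

none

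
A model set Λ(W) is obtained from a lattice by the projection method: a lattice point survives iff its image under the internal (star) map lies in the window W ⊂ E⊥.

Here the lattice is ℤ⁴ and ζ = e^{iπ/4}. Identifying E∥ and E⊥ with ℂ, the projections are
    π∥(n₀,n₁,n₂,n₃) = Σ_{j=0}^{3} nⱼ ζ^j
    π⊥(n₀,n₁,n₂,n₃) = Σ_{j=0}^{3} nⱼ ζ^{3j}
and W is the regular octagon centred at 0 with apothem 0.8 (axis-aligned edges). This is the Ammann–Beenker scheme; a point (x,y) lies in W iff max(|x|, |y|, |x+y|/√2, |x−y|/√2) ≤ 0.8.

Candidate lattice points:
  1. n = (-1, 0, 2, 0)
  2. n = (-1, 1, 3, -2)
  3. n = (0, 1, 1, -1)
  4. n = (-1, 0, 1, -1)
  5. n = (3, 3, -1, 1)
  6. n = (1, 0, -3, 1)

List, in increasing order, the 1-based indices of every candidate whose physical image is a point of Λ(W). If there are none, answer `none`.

none

With ζ = e^{iπ/4} the internal vectors are ζ^0,ζ^3,ζ^6,ζ^9.
#1 (-1, 0, 2, 0): internal (-1.000000, -2.000000); octagon support 2.121320 vs apothem 0.8 → ∉ W
#2 (-1, 1, 3, -2): internal (-3.121320, -3.707107); octagon support 4.828427 vs apothem 0.8 → ∉ W
#3 (0, 1, 1, -1): internal (-1.414214, -1.000000); octagon support 1.707107 vs apothem 0.8 → ∉ W
#4 (-1, 0, 1, -1): internal (-1.707107, -1.707107); octagon support 2.414214 vs apothem 0.8 → ∉ W
#5 (3, 3, -1, 1): internal (1.585786, 3.828427); octagon support 3.828427 vs apothem 0.8 → ∉ W
#6 (1, 0, -3, 1): internal (1.707107, 3.707107); octagon support 3.828427 vs apothem 0.8 → ∉ W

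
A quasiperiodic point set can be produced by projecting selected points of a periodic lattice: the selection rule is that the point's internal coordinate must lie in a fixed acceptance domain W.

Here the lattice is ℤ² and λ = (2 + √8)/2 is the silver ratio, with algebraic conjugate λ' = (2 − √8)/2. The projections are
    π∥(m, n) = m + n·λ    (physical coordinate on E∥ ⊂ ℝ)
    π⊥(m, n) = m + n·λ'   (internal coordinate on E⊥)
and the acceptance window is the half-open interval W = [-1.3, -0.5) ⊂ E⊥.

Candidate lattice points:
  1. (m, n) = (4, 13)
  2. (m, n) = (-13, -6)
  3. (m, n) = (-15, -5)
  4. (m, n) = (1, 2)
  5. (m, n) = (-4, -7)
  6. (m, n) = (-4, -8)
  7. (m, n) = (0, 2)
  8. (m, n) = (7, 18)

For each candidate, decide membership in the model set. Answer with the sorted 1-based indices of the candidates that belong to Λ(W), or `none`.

λ' = (2−√8)/2 ≈ -0.41421.
candidate 1: (m,n)=(4,13) → π∥ = 4+13·λ ≈ 35.38478, π⊥ = 4+13·λ' ≈ -1.38478 ∉ [-1.3, -0.5) ⇒ out
candidate 2: (m,n)=(-13,-6) → π∥ = -13-6·λ ≈ -27.48528, π⊥ = -13-6·λ' ≈ -10.51472 ∉ [-1.3, -0.5) ⇒ out
candidate 3: (m,n)=(-15,-5) → π∥ = -15-5·λ ≈ -27.07107, π⊥ = -15-5·λ' ≈ -12.92893 ∉ [-1.3, -0.5) ⇒ out
candidate 4: (m,n)=(1,2) → π∥ = 1+2·λ ≈ 5.82843, π⊥ = 1+2·λ' ≈ 0.17157 ∉ [-1.3, -0.5) ⇒ out
candidate 5: (m,n)=(-4,-7) → π∥ = -4-7·λ ≈ -20.89949, π⊥ = -4-7·λ' ≈ -1.10051 ∈ [-1.3, -0.5) ⇒ IN Λ
candidate 6: (m,n)=(-4,-8) → π∥ = -4-8·λ ≈ -23.31371, π⊥ = -4-8·λ' ≈ -0.68629 ∈ [-1.3, -0.5) ⇒ IN Λ
candidate 7: (m,n)=(0,2) → π∥ = 0+2·λ ≈ 4.82843, π⊥ = 0+2·λ' ≈ -0.82843 ∈ [-1.3, -0.5) ⇒ IN Λ
candidate 8: (m,n)=(7,18) → π∥ = 7+18·λ ≈ 50.45584, π⊥ = 7+18·λ' ≈ -0.45584 ∉ [-1.3, -0.5) ⇒ out

5, 6, 7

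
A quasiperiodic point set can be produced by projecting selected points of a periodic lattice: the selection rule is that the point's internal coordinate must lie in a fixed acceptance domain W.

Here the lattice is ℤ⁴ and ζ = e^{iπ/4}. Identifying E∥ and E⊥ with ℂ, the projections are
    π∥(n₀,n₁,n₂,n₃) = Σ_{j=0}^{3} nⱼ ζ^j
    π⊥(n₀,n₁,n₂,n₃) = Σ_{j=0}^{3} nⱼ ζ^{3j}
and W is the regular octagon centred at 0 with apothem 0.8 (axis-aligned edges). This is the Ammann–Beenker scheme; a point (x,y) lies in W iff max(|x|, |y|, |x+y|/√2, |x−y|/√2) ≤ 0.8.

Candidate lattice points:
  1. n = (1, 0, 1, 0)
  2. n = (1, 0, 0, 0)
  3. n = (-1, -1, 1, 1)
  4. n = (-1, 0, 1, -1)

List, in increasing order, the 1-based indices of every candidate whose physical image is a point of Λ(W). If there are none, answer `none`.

With ζ = e^{iπ/4} the internal vectors are ζ^0,ζ^3,ζ^6,ζ^9.
candidate 1: n = (1, 0, 1, 0) → π⊥ ≈ (+1.0000, -1.0000); max(|x|,|y|,|x±y|/√2) = 1.4142 > 0.8 ⇒ ∉ W
candidate 2: n = (1, 0, 0, 0) → π⊥ ≈ (+1.0000, +0.0000); max(|x|,|y|,|x±y|/√2) = 1.0000 > 0.8 ⇒ ∉ W
candidate 3: n = (-1, -1, 1, 1) → π⊥ ≈ (+0.4142, -1.0000); max(|x|,|y|,|x±y|/√2) = 1.0000 > 0.8 ⇒ ∉ W
candidate 4: n = (-1, 0, 1, -1) → π⊥ ≈ (-1.7071, -1.7071); max(|x|,|y|,|x±y|/√2) = 2.4142 > 0.8 ⇒ ∉ W

none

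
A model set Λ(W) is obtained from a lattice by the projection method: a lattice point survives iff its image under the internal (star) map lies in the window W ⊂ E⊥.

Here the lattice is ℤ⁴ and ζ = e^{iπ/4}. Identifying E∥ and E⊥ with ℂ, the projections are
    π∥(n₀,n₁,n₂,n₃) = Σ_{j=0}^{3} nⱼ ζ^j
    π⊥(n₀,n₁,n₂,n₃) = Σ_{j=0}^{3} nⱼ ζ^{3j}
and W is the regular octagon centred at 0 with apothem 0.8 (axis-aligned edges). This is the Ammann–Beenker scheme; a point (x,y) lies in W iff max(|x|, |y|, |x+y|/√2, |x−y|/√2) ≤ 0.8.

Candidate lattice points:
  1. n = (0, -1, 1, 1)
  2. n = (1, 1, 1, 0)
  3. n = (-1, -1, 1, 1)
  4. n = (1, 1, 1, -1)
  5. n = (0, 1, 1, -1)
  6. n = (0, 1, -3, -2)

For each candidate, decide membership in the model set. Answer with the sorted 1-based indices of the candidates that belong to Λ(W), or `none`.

With ζ = e^{iπ/4} the internal vectors are ζ^0,ζ^3,ζ^6,ζ^9.
candidate 1: n = (0, -1, 1, 1) → π⊥ ≈ (+1.414214, -1.000000); max(|x|,|y|,|x±y|/√2) = 1.707107 > 0.8 ⇒ ∉ W
candidate 2: n = (1, 1, 1, 0) → π⊥ ≈ (+0.292893, -0.292893); max(|x|,|y|,|x±y|/√2) = 0.414214 ≤ 0.8 ⇒ ∈ W
candidate 3: n = (-1, -1, 1, 1) → π⊥ ≈ (+0.414214, -1.000000); max(|x|,|y|,|x±y|/√2) = 1.000000 > 0.8 ⇒ ∉ W
candidate 4: n = (1, 1, 1, -1) → π⊥ ≈ (-0.414214, -1.000000); max(|x|,|y|,|x±y|/√2) = 1.000000 > 0.8 ⇒ ∉ W
candidate 5: n = (0, 1, 1, -1) → π⊥ ≈ (-1.414214, -1.000000); max(|x|,|y|,|x±y|/√2) = 1.707107 > 0.8 ⇒ ∉ W
candidate 6: n = (0, 1, -3, -2) → π⊥ ≈ (-2.121320, +2.292893); max(|x|,|y|,|x±y|/√2) = 3.121320 > 0.8 ⇒ ∉ W

2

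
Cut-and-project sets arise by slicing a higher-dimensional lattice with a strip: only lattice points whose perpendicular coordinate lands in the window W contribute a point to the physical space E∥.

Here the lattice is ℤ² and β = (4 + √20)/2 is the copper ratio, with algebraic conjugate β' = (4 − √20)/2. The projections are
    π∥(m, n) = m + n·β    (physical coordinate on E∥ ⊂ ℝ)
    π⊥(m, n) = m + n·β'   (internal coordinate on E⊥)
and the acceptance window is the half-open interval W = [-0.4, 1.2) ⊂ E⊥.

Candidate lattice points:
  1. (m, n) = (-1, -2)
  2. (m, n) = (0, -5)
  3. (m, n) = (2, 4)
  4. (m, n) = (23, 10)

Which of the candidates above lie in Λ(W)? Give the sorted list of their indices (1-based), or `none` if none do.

2, 3

β' = (4−√20)/2 ≈ -0.2361.
candidate 1: (m,n)=(-1,-2) → π∥ = -1-2·β ≈ -9.4721, π⊥ = -1-2·β' ≈ -0.5279 ∉ [-0.4, 1.2) ⇒ out
candidate 2: (m,n)=(0,-5) → π∥ = 0-5·β ≈ -21.1803, π⊥ = 0-5·β' ≈ 1.1803 ∈ [-0.4, 1.2) ⇒ IN Λ
candidate 3: (m,n)=(2,4) → π∥ = 2+4·β ≈ 18.9443, π⊥ = 2+4·β' ≈ 1.0557 ∈ [-0.4, 1.2) ⇒ IN Λ
candidate 4: (m,n)=(23,10) → π∥ = 23+10·β ≈ 65.3607, π⊥ = 23+10·β' ≈ 20.6393 ∉ [-0.4, 1.2) ⇒ out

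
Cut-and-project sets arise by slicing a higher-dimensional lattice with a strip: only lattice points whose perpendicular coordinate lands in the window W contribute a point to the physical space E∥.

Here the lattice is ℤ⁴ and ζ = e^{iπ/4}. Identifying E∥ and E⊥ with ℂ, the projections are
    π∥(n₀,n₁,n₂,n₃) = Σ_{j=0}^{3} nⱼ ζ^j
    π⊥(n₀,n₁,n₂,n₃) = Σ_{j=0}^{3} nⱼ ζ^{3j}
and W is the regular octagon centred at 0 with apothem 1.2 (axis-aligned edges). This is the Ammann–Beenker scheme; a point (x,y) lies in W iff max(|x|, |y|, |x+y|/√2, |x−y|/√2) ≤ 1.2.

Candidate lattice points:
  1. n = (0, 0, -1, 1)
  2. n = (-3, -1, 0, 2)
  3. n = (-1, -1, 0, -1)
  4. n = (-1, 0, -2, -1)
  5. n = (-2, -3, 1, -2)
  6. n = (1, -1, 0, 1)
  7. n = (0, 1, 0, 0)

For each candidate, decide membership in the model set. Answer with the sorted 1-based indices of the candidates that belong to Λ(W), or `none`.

Internal map: ζ^{3j} for j=0..3 gives (1,0), (−√2/2,√2/2), (0,−1), (√2/2,√2/2).
#1 (0, 0, -1, 1): internal (0.707107, 1.707107); octagon support 1.707107 vs apothem 1.2 → ∉ W
#2 (-3, -1, 0, 2): internal (-0.878680, 0.707107); octagon support 1.121320 vs apothem 1.2 → ∈ W
#3 (-1, -1, 0, -1): internal (-1.000000, -1.414214); octagon support 1.707107 vs apothem 1.2 → ∉ W
#4 (-1, 0, -2, -1): internal (-1.707107, 1.292893); octagon support 2.121320 vs apothem 1.2 → ∉ W
#5 (-2, -3, 1, -2): internal (-1.292893, -4.535534); octagon support 4.535534 vs apothem 1.2 → ∉ W
#6 (1, -1, 0, 1): internal (2.414214, 0.000000); octagon support 2.414214 vs apothem 1.2 → ∉ W
#7 (0, 1, 0, 0): internal (-0.707107, 0.707107); octagon support 1.000000 vs apothem 1.2 → ∈ W

2, 7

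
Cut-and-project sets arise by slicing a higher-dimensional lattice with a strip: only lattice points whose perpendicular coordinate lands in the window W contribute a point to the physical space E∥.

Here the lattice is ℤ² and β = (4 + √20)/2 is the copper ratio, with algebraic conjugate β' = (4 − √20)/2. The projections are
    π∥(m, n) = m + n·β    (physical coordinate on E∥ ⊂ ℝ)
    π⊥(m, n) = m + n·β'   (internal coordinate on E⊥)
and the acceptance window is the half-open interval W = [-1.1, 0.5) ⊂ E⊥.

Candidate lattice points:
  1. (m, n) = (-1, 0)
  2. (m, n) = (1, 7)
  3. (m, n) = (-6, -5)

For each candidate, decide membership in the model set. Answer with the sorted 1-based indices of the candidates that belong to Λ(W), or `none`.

Numerically β ≈ 4.23607 and β' = −1/β ≈ -0.23607.
[1] lift (-1,0): star map gives -1.00000; window check -1.1 ≤ -1.00000 < 0.5 is true → IN Λ
[2] lift (1,7): star map gives -0.65248; window check -1.1 ≤ -0.65248 < 0.5 is true → IN Λ
[3] lift (-6,-5): star map gives -4.81966; window check -1.1 ≤ -4.81966 < 0.5 is false → out

1, 2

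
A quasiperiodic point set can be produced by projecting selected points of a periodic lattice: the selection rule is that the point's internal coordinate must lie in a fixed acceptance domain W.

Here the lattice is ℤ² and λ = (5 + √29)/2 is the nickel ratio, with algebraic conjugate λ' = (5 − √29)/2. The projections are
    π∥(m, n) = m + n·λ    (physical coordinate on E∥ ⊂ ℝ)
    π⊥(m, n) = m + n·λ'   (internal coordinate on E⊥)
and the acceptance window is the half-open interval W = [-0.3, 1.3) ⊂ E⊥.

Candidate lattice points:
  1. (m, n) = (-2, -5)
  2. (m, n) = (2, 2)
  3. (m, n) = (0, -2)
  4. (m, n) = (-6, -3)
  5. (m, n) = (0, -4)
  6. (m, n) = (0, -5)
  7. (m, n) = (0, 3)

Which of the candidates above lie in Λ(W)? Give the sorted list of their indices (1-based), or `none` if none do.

λ' = (5−√29)/2 ≈ -0.19258.
#1 (-2,-5): internal coord -2 + (-5)·λ' = -1.03709; -1.03709 ∉ [-0.3, 1.3) → out
#2 (2,2): internal coord 2 + (2)·λ' = +1.61484; +1.61484 ∉ [-0.3, 1.3) → out
#3 (0,-2): internal coord 0 + (-2)·λ' = +0.38516; +0.38516 ∈ [-0.3, 1.3) → IN Λ
#4 (-6,-3): internal coord -6 + (-3)·λ' = -5.42225; -5.42225 ∉ [-0.3, 1.3) → out
#5 (0,-4): internal coord 0 + (-4)·λ' = +0.77033; +0.77033 ∈ [-0.3, 1.3) → IN Λ
#6 (0,-5): internal coord 0 + (-5)·λ' = +0.96291; +0.96291 ∈ [-0.3, 1.3) → IN Λ
#7 (0,3): internal coord 0 + (3)·λ' = -0.57775; -0.57775 ∉ [-0.3, 1.3) → out

3, 5, 6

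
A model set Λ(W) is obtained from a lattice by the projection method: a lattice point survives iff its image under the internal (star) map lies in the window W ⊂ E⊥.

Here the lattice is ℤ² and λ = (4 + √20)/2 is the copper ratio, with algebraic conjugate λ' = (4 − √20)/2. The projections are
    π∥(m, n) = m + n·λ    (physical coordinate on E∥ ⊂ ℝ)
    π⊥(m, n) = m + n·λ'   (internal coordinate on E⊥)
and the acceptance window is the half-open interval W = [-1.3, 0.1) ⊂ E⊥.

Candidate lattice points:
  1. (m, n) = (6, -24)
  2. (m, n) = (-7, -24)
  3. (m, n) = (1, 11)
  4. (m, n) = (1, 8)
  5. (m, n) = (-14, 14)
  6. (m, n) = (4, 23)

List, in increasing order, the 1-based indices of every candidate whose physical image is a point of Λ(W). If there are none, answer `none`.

4

λ' = (4−√20)/2 ≈ -0.236068.
#1 (6,-24): internal coord 6 + (-24)·λ' = +11.665631; +11.665631 ∉ [-1.3, 0.1) → out
#2 (-7,-24): internal coord -7 + (-24)·λ' = -1.334369; -1.334369 ∉ [-1.3, 0.1) → out
#3 (1,11): internal coord 1 + (11)·λ' = -1.596748; -1.596748 ∉ [-1.3, 0.1) → out
#4 (1,8): internal coord 1 + (8)·λ' = -0.888544; -0.888544 ∈ [-1.3, 0.1) → IN Λ
#5 (-14,14): internal coord -14 + (14)·λ' = -17.304952; -17.304952 ∉ [-1.3, 0.1) → out
#6 (4,23): internal coord 4 + (23)·λ' = -1.429563; -1.429563 ∉ [-1.3, 0.1) → out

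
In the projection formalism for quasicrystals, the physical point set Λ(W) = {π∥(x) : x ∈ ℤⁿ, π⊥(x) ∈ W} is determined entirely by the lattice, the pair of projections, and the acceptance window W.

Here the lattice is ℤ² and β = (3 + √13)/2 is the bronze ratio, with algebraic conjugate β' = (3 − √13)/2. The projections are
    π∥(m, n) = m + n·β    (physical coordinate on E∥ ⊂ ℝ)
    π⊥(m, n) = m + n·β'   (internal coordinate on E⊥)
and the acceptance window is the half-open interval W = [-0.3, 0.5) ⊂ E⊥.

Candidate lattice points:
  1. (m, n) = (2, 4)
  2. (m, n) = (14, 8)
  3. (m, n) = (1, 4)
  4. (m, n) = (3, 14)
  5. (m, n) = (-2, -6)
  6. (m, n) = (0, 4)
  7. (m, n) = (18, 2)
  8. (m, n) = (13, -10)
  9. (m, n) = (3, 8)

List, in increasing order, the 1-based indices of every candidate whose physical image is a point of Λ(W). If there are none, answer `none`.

Numerically β ≈ 3.302776 and β' = −1/β ≈ -0.302776.
[1] lift (2,4): star map gives 0.788897; window check -0.3 ≤ 0.788897 < 0.5 is false → out
[2] lift (14,8): star map gives 11.577795; window check -0.3 ≤ 11.577795 < 0.5 is false → out
[3] lift (1,4): star map gives -0.211103; window check -0.3 ≤ -0.211103 < 0.5 is true → IN Λ
[4] lift (3,14): star map gives -1.238859; window check -0.3 ≤ -1.238859 < 0.5 is false → out
[5] lift (-2,-6): star map gives -0.183346; window check -0.3 ≤ -0.183346 < 0.5 is true → IN Λ
[6] lift (0,4): star map gives -1.211103; window check -0.3 ≤ -1.211103 < 0.5 is false → out
[7] lift (18,2): star map gives 17.394449; window check -0.3 ≤ 17.394449 < 0.5 is false → out
[8] lift (13,-10): star map gives 16.027756; window check -0.3 ≤ 16.027756 < 0.5 is false → out
[9] lift (3,8): star map gives 0.577795; window check -0.3 ≤ 0.577795 < 0.5 is false → out

3, 5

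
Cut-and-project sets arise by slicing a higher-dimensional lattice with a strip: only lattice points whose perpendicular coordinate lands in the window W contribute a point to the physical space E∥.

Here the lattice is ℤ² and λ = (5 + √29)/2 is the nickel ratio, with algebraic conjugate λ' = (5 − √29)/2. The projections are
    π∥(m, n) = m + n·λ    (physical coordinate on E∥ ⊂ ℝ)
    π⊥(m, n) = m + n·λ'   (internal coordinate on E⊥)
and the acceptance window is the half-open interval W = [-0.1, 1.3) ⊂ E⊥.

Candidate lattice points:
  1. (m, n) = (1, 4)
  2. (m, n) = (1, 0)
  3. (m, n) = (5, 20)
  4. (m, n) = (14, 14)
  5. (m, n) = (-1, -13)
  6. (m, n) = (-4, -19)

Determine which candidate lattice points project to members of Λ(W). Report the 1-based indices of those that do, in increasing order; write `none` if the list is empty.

1, 2, 3

λ' = (5−√29)/2 ≈ -0.1926.
#1 (1,4): internal coord 1 + (4)·λ' = +0.2297; +0.2297 ∈ [-0.1, 1.3) → IN Λ
#2 (1,0): internal coord 1 + (0)·λ' = +1.0000; +1.0000 ∈ [-0.1, 1.3) → IN Λ
#3 (5,20): internal coord 5 + (20)·λ' = +1.1484; +1.1484 ∈ [-0.1, 1.3) → IN Λ
#4 (14,14): internal coord 14 + (14)·λ' = +11.3038; +11.3038 ∉ [-0.1, 1.3) → out
#5 (-1,-13): internal coord -1 + (-13)·λ' = +1.5036; +1.5036 ∉ [-0.1, 1.3) → out
#6 (-4,-19): internal coord -4 + (-19)·λ' = -0.3409; -0.3409 ∉ [-0.1, 1.3) → out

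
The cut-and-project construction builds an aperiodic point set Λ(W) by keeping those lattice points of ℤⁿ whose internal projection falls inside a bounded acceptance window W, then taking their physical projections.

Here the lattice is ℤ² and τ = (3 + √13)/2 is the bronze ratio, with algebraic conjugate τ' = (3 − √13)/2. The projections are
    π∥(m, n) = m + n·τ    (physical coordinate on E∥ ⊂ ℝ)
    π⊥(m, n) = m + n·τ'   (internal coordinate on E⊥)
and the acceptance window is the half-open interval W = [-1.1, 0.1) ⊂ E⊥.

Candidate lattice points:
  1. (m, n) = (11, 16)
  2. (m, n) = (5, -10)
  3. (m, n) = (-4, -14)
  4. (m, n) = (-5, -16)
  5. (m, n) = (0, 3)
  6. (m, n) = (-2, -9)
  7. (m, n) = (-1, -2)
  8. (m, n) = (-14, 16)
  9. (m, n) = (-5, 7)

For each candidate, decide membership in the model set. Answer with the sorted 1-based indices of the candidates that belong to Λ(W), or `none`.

4, 5, 7

τ' = (3−√13)/2 ≈ -0.302776.
candidate 1: (m,n)=(11,16) → π∥ = 11+16·τ ≈ 63.844410, π⊥ = 11+16·τ' ≈ 6.155590 ∉ [-1.1, 0.1) ⇒ out
candidate 2: (m,n)=(5,-10) → π∥ = 5-10·τ ≈ -28.027756, π⊥ = 5-10·τ' ≈ 8.027756 ∉ [-1.1, 0.1) ⇒ out
candidate 3: (m,n)=(-4,-14) → π∥ = -4-14·τ ≈ -50.238859, π⊥ = -4-14·τ' ≈ 0.238859 ∉ [-1.1, 0.1) ⇒ out
candidate 4: (m,n)=(-5,-16) → π∥ = -5-16·τ ≈ -57.844410, π⊥ = -5-16·τ' ≈ -0.155590 ∈ [-1.1, 0.1) ⇒ IN Λ
candidate 5: (m,n)=(0,3) → π∥ = 0+3·τ ≈ 9.908327, π⊥ = 0+3·τ' ≈ -0.908327 ∈ [-1.1, 0.1) ⇒ IN Λ
candidate 6: (m,n)=(-2,-9) → π∥ = -2-9·τ ≈ -31.724981, π⊥ = -2-9·τ' ≈ 0.724981 ∉ [-1.1, 0.1) ⇒ out
candidate 7: (m,n)=(-1,-2) → π∥ = -1-2·τ ≈ -7.605551, π⊥ = -1-2·τ' ≈ -0.394449 ∈ [-1.1, 0.1) ⇒ IN Λ
candidate 8: (m,n)=(-14,16) → π∥ = -14+16·τ ≈ 38.844410, π⊥ = -14+16·τ' ≈ -18.844410 ∉ [-1.1, 0.1) ⇒ out
candidate 9: (m,n)=(-5,7) → π∥ = -5+7·τ ≈ 18.119429, π⊥ = -5+7·τ' ≈ -7.119429 ∉ [-1.1, 0.1) ⇒ out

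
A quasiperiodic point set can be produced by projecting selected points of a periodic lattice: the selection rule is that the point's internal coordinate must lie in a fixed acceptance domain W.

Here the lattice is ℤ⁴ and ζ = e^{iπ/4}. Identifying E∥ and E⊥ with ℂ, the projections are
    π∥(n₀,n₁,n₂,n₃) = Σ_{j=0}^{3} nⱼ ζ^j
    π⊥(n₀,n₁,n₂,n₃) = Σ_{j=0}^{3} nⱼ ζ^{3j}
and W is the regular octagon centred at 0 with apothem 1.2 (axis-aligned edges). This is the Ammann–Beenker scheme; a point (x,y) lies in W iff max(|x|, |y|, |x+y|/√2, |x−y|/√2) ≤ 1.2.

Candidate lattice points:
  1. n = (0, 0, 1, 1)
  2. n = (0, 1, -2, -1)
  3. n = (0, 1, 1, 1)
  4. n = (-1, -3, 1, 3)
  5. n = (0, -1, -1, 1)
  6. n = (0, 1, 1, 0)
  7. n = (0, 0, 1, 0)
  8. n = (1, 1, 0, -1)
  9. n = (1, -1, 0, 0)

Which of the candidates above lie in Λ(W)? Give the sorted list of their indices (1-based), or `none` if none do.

Internal map: ζ^{3j} for j=0..3 gives (1,0), (−√2/2,√2/2), (0,−1), (√2/2,√2/2).
#1 (0, 0, 1, 1): internal (0.707107, -0.292893); octagon support 0.707107 vs apothem 1.2 → ∈ W
#2 (0, 1, -2, -1): internal (-1.414214, 2.000000); octagon support 2.414214 vs apothem 1.2 → ∉ W
#3 (0, 1, 1, 1): internal (0.000000, 0.414214); octagon support 0.414214 vs apothem 1.2 → ∈ W
#4 (-1, -3, 1, 3): internal (3.242641, -1.000000); octagon support 3.242641 vs apothem 1.2 → ∉ W
#5 (0, -1, -1, 1): internal (1.414214, 1.000000); octagon support 1.707107 vs apothem 1.2 → ∉ W
#6 (0, 1, 1, 0): internal (-0.707107, -0.292893); octagon support 0.707107 vs apothem 1.2 → ∈ W
#7 (0, 0, 1, 0): internal (0.000000, -1.000000); octagon support 1.000000 vs apothem 1.2 → ∈ W
#8 (1, 1, 0, -1): internal (-0.414214, 0.000000); octagon support 0.414214 vs apothem 1.2 → ∈ W
#9 (1, -1, 0, 0): internal (1.707107, -0.707107); octagon support 1.707107 vs apothem 1.2 → ∉ W

1, 3, 6, 7, 8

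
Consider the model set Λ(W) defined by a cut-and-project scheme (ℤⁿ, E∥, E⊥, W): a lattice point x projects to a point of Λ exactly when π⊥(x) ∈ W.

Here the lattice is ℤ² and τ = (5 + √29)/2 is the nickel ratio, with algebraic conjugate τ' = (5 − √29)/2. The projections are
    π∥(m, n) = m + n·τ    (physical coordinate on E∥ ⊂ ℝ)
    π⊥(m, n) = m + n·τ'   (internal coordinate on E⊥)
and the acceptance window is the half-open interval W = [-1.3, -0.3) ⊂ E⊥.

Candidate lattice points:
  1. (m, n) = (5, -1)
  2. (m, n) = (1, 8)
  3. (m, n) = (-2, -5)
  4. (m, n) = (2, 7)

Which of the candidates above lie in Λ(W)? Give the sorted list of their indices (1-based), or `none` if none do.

2, 3

τ' = (5−√29)/2 ≈ -0.19258.
candidate 1: (m,n)=(5,-1) → π∥ = 5-1·τ ≈ -0.19258, π⊥ = 5-1·τ' ≈ 5.19258 ∉ [-1.3, -0.3) ⇒ out
candidate 2: (m,n)=(1,8) → π∥ = 1+8·τ ≈ 42.54066, π⊥ = 1+8·τ' ≈ -0.54066 ∈ [-1.3, -0.3) ⇒ IN Λ
candidate 3: (m,n)=(-2,-5) → π∥ = -2-5·τ ≈ -27.96291, π⊥ = -2-5·τ' ≈ -1.03709 ∈ [-1.3, -0.3) ⇒ IN Λ
candidate 4: (m,n)=(2,7) → π∥ = 2+7·τ ≈ 38.34808, π⊥ = 2+7·τ' ≈ 0.65192 ∉ [-1.3, -0.3) ⇒ out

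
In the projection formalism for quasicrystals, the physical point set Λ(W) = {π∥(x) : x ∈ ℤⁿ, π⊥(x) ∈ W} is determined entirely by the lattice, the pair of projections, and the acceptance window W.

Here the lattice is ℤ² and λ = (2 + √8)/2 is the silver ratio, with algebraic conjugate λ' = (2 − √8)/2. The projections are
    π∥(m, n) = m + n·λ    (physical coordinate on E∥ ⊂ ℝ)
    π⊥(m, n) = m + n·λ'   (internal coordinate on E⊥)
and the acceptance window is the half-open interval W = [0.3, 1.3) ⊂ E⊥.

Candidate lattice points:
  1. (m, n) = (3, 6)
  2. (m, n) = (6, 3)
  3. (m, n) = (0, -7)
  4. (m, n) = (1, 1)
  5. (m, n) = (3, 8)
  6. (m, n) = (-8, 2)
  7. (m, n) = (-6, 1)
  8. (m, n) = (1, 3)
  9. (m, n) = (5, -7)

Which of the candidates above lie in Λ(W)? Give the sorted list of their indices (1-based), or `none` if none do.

λ' = (2−√8)/2 ≈ -0.414214.
[1] lift (3,6): star map gives 0.514719; window check 0.3 ≤ 0.514719 < 1.3 is true → IN Λ
[2] lift (6,3): star map gives 4.757359; window check 0.3 ≤ 4.757359 < 1.3 is false → out
[3] lift (0,-7): star map gives 2.899495; window check 0.3 ≤ 2.899495 < 1.3 is false → out
[4] lift (1,1): star map gives 0.585786; window check 0.3 ≤ 0.585786 < 1.3 is true → IN Λ
[5] lift (3,8): star map gives -0.313708; window check 0.3 ≤ -0.313708 < 1.3 is false → out
[6] lift (-8,2): star map gives -8.828427; window check 0.3 ≤ -8.828427 < 1.3 is false → out
[7] lift (-6,1): star map gives -6.414214; window check 0.3 ≤ -6.414214 < 1.3 is false → out
[8] lift (1,3): star map gives -0.242641; window check 0.3 ≤ -0.242641 < 1.3 is false → out
[9] lift (5,-7): star map gives 7.899495; window check 0.3 ≤ 7.899495 < 1.3 is false → out

1, 4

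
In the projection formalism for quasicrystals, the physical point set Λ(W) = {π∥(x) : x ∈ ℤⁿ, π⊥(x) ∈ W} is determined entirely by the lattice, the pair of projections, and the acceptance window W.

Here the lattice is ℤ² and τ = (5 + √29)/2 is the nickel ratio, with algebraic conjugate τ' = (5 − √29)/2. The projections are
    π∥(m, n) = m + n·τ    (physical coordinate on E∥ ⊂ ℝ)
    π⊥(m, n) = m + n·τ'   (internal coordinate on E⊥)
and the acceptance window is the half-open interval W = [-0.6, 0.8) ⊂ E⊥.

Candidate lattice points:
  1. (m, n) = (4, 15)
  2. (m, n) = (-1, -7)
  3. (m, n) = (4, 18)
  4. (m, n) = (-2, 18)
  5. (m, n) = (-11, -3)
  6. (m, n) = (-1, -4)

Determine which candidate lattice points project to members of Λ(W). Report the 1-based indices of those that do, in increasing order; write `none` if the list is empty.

2, 3, 6

τ' = (5−√29)/2 ≈ -0.192582.
[1] lift (4,15): star map gives 1.111264; window check -0.6 ≤ 1.111264 < 0.8 is false → out
[2] lift (-1,-7): star map gives 0.348077; window check -0.6 ≤ 0.348077 < 0.8 is true → IN Λ
[3] lift (4,18): star map gives 0.533517; window check -0.6 ≤ 0.533517 < 0.8 is true → IN Λ
[4] lift (-2,18): star map gives -5.466483; window check -0.6 ≤ -5.466483 < 0.8 is false → out
[5] lift (-11,-3): star map gives -10.422253; window check -0.6 ≤ -10.422253 < 0.8 is false → out
[6] lift (-1,-4): star map gives -0.229670; window check -0.6 ≤ -0.229670 < 0.8 is true → IN Λ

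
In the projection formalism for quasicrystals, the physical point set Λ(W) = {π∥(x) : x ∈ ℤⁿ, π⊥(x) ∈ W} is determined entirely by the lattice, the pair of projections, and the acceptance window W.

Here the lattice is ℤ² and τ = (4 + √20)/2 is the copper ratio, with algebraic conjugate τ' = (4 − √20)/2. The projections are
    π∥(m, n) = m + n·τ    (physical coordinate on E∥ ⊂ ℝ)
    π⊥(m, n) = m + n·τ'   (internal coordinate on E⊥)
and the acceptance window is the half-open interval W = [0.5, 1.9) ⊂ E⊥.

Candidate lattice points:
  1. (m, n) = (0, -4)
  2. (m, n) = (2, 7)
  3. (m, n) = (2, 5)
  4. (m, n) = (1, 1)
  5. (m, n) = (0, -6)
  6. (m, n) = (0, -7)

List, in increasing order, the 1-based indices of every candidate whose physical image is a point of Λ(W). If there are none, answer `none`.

τ' = (4−√20)/2 ≈ -0.236068.
[1] lift (0,-4): star map gives 0.944272; window check 0.5 ≤ 0.944272 < 1.9 is true → IN Λ
[2] lift (2,7): star map gives 0.347524; window check 0.5 ≤ 0.347524 < 1.9 is false → out
[3] lift (2,5): star map gives 0.819660; window check 0.5 ≤ 0.819660 < 1.9 is true → IN Λ
[4] lift (1,1): star map gives 0.763932; window check 0.5 ≤ 0.763932 < 1.9 is true → IN Λ
[5] lift (0,-6): star map gives 1.416408; window check 0.5 ≤ 1.416408 < 1.9 is true → IN Λ
[6] lift (0,-7): star map gives 1.652476; window check 0.5 ≤ 1.652476 < 1.9 is true → IN Λ

1, 3, 4, 5, 6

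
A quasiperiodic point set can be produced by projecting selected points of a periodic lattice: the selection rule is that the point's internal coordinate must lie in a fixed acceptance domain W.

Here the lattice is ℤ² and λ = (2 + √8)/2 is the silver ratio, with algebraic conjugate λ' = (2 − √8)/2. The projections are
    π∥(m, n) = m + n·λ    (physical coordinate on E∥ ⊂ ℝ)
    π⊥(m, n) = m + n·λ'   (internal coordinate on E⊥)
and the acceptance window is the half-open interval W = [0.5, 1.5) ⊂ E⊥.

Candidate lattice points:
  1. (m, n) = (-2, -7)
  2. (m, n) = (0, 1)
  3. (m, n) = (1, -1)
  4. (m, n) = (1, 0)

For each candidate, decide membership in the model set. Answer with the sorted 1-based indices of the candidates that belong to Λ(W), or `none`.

Numerically λ ≈ 2.4142 and λ' = −1/λ ≈ -0.4142.
#1 (-2,-7): internal coord -2 + (-7)·λ' = +0.8995; +0.8995 ∈ [0.5, 1.5) → IN Λ
#2 (0,1): internal coord 0 + (1)·λ' = -0.4142; -0.4142 ∉ [0.5, 1.5) → out
#3 (1,-1): internal coord 1 + (-1)·λ' = +1.4142; +1.4142 ∈ [0.5, 1.5) → IN Λ
#4 (1,0): internal coord 1 + (0)·λ' = +1.0000; +1.0000 ∈ [0.5, 1.5) → IN Λ

1, 3, 4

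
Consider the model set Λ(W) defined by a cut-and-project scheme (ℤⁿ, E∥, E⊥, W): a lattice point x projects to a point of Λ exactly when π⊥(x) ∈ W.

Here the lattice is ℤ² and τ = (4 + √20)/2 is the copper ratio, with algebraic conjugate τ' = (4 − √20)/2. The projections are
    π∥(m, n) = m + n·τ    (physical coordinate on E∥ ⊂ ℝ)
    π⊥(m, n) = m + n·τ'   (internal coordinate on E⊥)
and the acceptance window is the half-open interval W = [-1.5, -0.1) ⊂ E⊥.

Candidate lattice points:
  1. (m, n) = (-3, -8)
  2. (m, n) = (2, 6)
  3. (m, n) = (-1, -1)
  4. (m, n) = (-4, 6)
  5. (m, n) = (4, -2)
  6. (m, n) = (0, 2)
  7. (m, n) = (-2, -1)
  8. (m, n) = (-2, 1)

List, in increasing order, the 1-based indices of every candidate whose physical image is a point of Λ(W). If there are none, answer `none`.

Numerically τ ≈ 4.2361 and τ' = −1/τ ≈ -0.2361.
[1] lift (-3,-8): star map gives -1.1115; window check -1.5 ≤ -1.1115 < -0.1 is true → IN Λ
[2] lift (2,6): star map gives 0.5836; window check -1.5 ≤ 0.5836 < -0.1 is false → out
[3] lift (-1,-1): star map gives -0.7639; window check -1.5 ≤ -0.7639 < -0.1 is true → IN Λ
[4] lift (-4,6): star map gives -5.4164; window check -1.5 ≤ -5.4164 < -0.1 is false → out
[5] lift (4,-2): star map gives 4.4721; window check -1.5 ≤ 4.4721 < -0.1 is false → out
[6] lift (0,2): star map gives -0.4721; window check -1.5 ≤ -0.4721 < -0.1 is true → IN Λ
[7] lift (-2,-1): star map gives -1.7639; window check -1.5 ≤ -1.7639 < -0.1 is false → out
[8] lift (-2,1): star map gives -2.2361; window check -1.5 ≤ -2.2361 < -0.1 is false → out

1, 3, 6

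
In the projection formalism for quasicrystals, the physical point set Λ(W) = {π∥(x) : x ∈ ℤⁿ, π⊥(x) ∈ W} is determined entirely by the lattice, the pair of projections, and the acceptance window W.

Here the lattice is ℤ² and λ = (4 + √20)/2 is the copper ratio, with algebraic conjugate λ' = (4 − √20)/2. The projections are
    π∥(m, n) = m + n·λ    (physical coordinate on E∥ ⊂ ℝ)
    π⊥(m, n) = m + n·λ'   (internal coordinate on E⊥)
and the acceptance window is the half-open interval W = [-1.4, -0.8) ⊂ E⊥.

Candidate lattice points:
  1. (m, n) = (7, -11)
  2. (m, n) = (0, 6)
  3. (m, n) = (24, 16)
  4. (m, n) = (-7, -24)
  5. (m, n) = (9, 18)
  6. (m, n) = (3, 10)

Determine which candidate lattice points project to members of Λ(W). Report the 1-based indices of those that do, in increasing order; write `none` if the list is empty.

4

Compute λ' = (4−√20)/2 = -0.2361, so π⊥(m,n) = m -0.2361·n.
[1] lift (7,-11): star map gives 9.5967; window check -1.4 ≤ 9.5967 < -0.8 is false → out
[2] lift (0,6): star map gives -1.4164; window check -1.4 ≤ -1.4164 < -0.8 is false → out
[3] lift (24,16): star map gives 20.2229; window check -1.4 ≤ 20.2229 < -0.8 is false → out
[4] lift (-7,-24): star map gives -1.3344; window check -1.4 ≤ -1.3344 < -0.8 is true → IN Λ
[5] lift (9,18): star map gives 4.7508; window check -1.4 ≤ 4.7508 < -0.8 is false → out
[6] lift (3,10): star map gives 0.6393; window check -1.4 ≤ 0.6393 < -0.8 is false → out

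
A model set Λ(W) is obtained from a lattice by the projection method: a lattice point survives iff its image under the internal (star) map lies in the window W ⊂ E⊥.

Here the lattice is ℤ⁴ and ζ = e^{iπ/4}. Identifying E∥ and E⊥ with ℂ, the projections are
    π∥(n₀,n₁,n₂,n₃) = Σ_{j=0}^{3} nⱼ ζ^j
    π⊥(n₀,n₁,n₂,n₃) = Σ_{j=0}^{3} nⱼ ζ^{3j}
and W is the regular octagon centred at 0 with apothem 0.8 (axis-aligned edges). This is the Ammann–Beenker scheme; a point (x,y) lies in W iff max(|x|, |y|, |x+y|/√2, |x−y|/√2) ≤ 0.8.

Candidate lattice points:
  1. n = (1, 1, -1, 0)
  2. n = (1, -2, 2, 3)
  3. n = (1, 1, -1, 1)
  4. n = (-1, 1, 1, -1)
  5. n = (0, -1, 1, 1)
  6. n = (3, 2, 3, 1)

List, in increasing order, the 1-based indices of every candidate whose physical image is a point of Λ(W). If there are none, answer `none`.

none

Internal map: ζ^{3j} for j=0..3 gives (1,0), (−√2/2,√2/2), (0,−1), (√2/2,√2/2).
#1 (1, 1, -1, 0): internal (0.29289, 1.70711); octagon support 1.70711 vs apothem 0.8 → ∉ W
#2 (1, -2, 2, 3): internal (4.53553, -1.29289); octagon support 4.53553 vs apothem 0.8 → ∉ W
#3 (1, 1, -1, 1): internal (1.00000, 2.41421); octagon support 2.41421 vs apothem 0.8 → ∉ W
#4 (-1, 1, 1, -1): internal (-2.41421, -1.00000); octagon support 2.41421 vs apothem 0.8 → ∉ W
#5 (0, -1, 1, 1): internal (1.41421, -1.00000); octagon support 1.70711 vs apothem 0.8 → ∉ W
#6 (3, 2, 3, 1): internal (2.29289, -0.87868); octagon support 2.29289 vs apothem 0.8 → ∉ W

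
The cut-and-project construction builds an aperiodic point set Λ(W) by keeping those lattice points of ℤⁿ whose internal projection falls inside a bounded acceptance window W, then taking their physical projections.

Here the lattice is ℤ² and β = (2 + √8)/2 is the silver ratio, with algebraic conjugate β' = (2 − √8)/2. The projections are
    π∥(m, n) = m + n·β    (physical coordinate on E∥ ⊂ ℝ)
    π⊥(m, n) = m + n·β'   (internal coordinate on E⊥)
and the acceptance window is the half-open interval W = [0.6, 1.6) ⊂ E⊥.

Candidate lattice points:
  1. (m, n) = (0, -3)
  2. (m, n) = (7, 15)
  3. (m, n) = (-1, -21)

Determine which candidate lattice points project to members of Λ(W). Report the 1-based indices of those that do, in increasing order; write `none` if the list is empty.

1, 2

Compute β' = (2−√8)/2 = -0.4142, so π⊥(m,n) = m -0.4142·n.
#1 (0,-3): internal coord 0 + (-3)·β' = +1.2426; +1.2426 ∈ [0.6, 1.6) → IN Λ
#2 (7,15): internal coord 7 + (15)·β' = +0.7868; +0.7868 ∈ [0.6, 1.6) → IN Λ
#3 (-1,-21): internal coord -1 + (-21)·β' = +7.6985; +7.6985 ∉ [0.6, 1.6) → out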